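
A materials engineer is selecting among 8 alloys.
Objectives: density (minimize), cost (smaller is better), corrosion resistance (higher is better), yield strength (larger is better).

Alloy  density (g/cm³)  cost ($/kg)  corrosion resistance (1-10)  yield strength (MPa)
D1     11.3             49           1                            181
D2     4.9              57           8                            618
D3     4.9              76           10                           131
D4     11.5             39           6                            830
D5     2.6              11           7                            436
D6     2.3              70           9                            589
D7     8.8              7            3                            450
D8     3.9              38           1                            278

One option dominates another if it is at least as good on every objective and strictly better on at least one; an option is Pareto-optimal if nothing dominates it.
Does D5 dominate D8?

D5 vs D8: density 2.6≤3.9, cost 11≤38, corrosion resistance 7≥1, yield strength 436≥278 — D5 is at least as good on every objective with at least one strict improvement.

Yes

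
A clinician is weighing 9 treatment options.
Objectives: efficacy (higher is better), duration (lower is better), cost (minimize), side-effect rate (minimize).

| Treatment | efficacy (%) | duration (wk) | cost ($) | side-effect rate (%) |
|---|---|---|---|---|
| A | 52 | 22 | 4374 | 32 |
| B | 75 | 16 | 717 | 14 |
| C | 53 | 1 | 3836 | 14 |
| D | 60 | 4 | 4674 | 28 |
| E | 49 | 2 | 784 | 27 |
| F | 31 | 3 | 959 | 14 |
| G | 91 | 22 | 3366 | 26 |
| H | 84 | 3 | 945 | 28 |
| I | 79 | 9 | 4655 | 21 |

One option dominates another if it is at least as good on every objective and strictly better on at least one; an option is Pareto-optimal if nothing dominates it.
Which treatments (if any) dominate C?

A: worse on efficacy (52 vs 53).
B: worse on duration (16 vs 1).
D: worse on duration (4 vs 1).
E: worse on efficacy (49 vs 53).
F: worse on efficacy (31 vs 53).
G: worse on duration (22 vs 1).
H: worse on duration (3 vs 1).
I: worse on duration (9 vs 1).
No option dominates C.

none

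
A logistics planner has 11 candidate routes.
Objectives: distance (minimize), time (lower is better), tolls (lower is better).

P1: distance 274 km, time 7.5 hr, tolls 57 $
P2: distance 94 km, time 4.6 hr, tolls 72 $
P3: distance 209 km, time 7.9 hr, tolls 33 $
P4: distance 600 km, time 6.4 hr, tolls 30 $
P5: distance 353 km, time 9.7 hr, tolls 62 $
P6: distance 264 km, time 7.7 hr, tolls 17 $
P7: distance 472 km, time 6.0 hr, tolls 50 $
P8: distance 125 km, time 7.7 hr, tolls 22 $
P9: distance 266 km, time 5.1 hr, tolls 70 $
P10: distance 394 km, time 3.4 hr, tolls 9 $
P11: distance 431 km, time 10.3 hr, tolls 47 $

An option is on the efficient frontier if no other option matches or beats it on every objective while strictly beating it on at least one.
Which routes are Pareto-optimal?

P1, P2, P6, P8, P9, P10

P1: not dominated.
P2: not dominated (best distance).
P3: dominated by P8 (distance 125≤209, time 7.7≤7.9, tolls 22≤33).
P4: dominated by P10 (distance 394≤600, time 3.4≤6.4, tolls 9≤30).
P5: dominated by P1 (distance 274≤353, time 7.5≤9.7, tolls 57≤62).
P6: not dominated.
P7: dominated by P10 (distance 394≤472, time 3.4≤6.0, tolls 9≤50).
P8: not dominated.
P9: not dominated.
P10: not dominated (best time).
P11: dominated by P3 (distance 209≤431, time 7.9≤10.3, tolls 33≤47).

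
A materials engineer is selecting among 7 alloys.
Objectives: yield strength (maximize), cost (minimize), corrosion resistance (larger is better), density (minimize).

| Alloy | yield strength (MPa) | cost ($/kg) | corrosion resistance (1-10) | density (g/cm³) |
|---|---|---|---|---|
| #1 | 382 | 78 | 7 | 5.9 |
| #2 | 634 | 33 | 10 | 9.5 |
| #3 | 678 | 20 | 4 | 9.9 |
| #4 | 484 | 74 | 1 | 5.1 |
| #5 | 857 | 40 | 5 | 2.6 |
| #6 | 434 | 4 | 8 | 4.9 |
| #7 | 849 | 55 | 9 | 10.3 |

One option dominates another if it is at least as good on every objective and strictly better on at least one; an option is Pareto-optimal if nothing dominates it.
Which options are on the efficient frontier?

#2, #3, #5, #6, #7

#1: dominated by #6 (yield strength 434≥382, cost 4≤78, corrosion resistance 8≥7, density 4.9≤5.9).
#2: not dominated (best corrosion resistance).
#3: not dominated.
#4: dominated by #5 (yield strength 857≥484, cost 40≤74, corrosion resistance 5≥1, density 2.6≤5.1).
#5: not dominated (best yield strength).
#6: not dominated (best cost).
#7: not dominated.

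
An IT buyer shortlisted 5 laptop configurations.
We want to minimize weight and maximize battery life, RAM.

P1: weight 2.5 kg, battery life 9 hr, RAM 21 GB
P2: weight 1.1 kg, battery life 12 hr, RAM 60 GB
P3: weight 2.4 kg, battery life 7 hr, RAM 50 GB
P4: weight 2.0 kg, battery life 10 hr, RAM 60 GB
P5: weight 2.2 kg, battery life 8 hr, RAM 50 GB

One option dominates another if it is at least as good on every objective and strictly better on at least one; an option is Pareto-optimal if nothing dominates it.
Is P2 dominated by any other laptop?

P1: worse on weight (2.5 vs 1.1).
P3: worse on weight (2.4 vs 1.1).
P4: worse on weight (2.0 vs 1.1).
P5: worse on weight (2.2 vs 1.1).
No option is at least as good as P2 on every objective and strictly better on one.

No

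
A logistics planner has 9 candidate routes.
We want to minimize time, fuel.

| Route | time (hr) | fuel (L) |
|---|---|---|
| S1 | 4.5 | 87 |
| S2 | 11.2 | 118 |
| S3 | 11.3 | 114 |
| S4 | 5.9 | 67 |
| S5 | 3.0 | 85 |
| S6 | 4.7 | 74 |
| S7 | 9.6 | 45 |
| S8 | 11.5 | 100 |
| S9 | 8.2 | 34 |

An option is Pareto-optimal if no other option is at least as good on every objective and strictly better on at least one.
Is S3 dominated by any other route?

Yes

S1 vs S3: time 4.5≤11.3, fuel 87≤114 — S1 is at least as good on every objective and strictly better on at least one, so S1 dominates S3.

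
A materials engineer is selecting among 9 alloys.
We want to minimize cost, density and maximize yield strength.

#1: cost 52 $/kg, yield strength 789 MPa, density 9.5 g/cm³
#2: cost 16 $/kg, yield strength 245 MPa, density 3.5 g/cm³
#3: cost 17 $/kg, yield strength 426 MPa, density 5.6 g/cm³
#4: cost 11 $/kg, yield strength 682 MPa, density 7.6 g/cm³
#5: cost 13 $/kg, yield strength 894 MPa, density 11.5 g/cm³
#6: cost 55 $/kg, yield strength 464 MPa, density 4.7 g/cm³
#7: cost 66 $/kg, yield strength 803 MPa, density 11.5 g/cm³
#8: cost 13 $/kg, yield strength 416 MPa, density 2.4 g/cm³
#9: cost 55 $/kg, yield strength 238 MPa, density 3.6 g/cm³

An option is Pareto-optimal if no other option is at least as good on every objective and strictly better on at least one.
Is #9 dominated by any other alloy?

#2 vs #9: cost 16≤55, yield strength 245≥238, density 3.5≤3.6 — #2 is at least as good on every objective and strictly better on at least one, so #2 dominates #9.

Yes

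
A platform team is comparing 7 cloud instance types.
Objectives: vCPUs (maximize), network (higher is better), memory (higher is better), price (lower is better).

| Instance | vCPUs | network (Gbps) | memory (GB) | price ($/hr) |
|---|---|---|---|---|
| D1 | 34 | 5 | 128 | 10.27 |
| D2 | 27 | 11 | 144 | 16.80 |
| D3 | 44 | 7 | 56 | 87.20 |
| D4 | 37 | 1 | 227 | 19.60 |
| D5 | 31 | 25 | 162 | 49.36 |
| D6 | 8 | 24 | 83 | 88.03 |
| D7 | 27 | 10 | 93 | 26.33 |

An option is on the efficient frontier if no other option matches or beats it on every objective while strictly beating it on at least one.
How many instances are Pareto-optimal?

D1: not dominated (best price).
D2: not dominated.
D3: not dominated (best vCPUs).
D4: not dominated (best memory).
D5: not dominated (best network).
D6: dominated by D5 (vCPUs 31≥8, network 25≥24, memory 162≥83, price 49.36≤88.03).
D7: dominated by D2 (vCPUs 27≥27, network 11≥10, memory 144≥93, price 16.80≤26.33).
Pareto-optimal: D1, D2, D3, D4, D5 → 5.

5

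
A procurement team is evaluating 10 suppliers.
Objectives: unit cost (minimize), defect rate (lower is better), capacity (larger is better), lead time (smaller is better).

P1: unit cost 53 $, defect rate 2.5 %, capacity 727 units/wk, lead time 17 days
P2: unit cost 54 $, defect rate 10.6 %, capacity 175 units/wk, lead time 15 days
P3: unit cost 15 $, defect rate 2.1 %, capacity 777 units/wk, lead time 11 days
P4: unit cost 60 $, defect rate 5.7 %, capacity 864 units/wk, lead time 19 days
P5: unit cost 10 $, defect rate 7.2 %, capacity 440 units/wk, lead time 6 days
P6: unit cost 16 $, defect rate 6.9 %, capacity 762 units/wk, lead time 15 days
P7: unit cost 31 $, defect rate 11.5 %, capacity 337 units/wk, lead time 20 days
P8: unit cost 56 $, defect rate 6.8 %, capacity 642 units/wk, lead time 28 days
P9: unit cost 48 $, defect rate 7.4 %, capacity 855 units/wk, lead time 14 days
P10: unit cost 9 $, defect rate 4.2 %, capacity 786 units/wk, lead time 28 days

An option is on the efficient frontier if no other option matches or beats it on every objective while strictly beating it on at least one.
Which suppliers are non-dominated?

P3, P4, P5, P9, P10

P1: dominated by P3 (unit cost 15≤53, defect rate 2.1≤2.5, capacity 777≥727, lead time 11≤17).
P2: dominated by P3 (unit cost 15≤54, defect rate 2.1≤10.6, capacity 777≥175, lead time 11≤15).
P3: not dominated (best defect rate).
P4: not dominated (best capacity).
P5: not dominated (best lead time).
P6: dominated by P3 (unit cost 15≤16, defect rate 2.1≤6.9, capacity 777≥762, lead time 11≤15).
P7: dominated by P3 (unit cost 15≤31, defect rate 2.1≤11.5, capacity 777≥337, lead time 11≤20).
P8: dominated by P1 (unit cost 53≤56, defect rate 2.5≤6.8, capacity 727≥642, lead time 17≤28).
P9: not dominated.
P10: not dominated (best unit cost).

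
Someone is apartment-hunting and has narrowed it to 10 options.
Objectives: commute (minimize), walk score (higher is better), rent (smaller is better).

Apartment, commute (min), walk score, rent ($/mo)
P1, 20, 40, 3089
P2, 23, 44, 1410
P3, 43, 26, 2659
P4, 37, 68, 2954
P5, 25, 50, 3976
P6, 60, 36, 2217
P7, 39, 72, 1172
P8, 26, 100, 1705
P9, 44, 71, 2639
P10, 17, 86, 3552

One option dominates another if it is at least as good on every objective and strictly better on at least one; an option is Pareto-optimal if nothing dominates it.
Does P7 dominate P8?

P7 vs P8: P7 is worse on commute (39 vs 26), so it does not dominate P8.

No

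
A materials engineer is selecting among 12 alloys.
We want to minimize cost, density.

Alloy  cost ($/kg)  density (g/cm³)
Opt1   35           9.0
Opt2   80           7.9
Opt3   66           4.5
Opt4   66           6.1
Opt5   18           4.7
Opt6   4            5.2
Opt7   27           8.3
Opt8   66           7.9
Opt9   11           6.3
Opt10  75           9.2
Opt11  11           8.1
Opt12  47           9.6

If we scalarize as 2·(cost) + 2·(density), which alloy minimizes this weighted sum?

Opt6

Opt1: 2·35 + 2·9.0 = 88.0
Opt2: 2·80 + 2·7.9 = 175.8
Opt3: 2·66 + 2·4.5 = 141.0
Opt4: 2·66 + 2·6.1 = 144.2
Opt5: 2·18 + 2·4.7 = 45.4
Opt6: 2·4 + 2·5.2 = 18.4
Opt7: 2·27 + 2·8.3 = 70.6
Opt8: 2·66 + 2·7.9 = 147.8
Opt9: 2·11 + 2·6.3 = 34.6
Opt10: 2·75 + 2·9.2 = 168.4
Opt11: 2·11 + 2·8.1 = 38.2
Opt12: 2·47 + 2·9.6 = 113.2
Lowest: Opt6 at 18.4.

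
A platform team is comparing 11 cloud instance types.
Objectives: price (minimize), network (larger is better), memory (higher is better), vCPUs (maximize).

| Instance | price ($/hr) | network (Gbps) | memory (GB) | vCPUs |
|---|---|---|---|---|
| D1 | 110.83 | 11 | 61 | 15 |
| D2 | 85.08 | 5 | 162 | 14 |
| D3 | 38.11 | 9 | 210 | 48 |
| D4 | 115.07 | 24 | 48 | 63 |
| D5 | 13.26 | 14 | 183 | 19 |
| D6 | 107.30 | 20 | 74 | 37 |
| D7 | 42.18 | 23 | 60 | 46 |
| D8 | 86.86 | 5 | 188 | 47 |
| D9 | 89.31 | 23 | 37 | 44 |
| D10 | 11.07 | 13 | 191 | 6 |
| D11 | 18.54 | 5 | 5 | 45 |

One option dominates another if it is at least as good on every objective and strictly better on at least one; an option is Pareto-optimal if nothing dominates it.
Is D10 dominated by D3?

D3 vs D10: D3 is worse on price (38.11 vs 11.07), so it does not dominate D10.

No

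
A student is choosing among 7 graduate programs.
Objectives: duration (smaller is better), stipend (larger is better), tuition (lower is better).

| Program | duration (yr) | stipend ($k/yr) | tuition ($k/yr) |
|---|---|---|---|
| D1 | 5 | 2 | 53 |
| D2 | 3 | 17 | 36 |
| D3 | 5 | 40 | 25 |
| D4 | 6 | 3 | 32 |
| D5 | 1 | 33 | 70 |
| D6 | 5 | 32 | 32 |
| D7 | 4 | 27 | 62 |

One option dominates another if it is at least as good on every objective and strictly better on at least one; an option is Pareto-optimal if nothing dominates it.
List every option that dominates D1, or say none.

D2, D3, D6

D2: duration 3≤5, stipend 17≥2, tuition 36≤53 — dominates D1.
D3: duration 5≤5, stipend 40≥2, tuition 25≤53 — dominates D1.
D6: duration 5≤5, stipend 32≥2, tuition 32≤53 — dominates D1.
Others (D4, D5, D7) are each worse than D1 on at least one objective.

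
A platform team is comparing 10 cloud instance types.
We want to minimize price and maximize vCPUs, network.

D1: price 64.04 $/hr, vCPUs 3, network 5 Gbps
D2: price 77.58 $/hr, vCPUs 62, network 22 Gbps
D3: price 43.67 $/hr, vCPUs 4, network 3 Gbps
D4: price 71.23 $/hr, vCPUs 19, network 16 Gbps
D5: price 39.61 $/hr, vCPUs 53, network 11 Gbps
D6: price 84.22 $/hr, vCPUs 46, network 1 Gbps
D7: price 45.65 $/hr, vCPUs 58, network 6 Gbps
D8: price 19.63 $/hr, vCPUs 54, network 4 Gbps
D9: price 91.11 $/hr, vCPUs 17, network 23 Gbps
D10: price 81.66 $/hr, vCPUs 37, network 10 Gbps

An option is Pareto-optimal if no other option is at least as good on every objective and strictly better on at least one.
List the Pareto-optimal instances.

D2, D4, D5, D7, D8, D9

D1: dominated by D5 (price 39.61≤64.04, vCPUs 53≥3, network 11≥5).
D2: not dominated (best vCPUs).
D3: dominated by D5 (price 39.61≤43.67, vCPUs 53≥4, network 11≥3).
D4: not dominated.
D5: not dominated.
D6: dominated by D2 (price 77.58≤84.22, vCPUs 62≥46, network 22≥1).
D7: not dominated.
D8: not dominated (best price).
D9: not dominated (best network).
D10: dominated by D2 (price 77.58≤81.66, vCPUs 62≥37, network 22≥10).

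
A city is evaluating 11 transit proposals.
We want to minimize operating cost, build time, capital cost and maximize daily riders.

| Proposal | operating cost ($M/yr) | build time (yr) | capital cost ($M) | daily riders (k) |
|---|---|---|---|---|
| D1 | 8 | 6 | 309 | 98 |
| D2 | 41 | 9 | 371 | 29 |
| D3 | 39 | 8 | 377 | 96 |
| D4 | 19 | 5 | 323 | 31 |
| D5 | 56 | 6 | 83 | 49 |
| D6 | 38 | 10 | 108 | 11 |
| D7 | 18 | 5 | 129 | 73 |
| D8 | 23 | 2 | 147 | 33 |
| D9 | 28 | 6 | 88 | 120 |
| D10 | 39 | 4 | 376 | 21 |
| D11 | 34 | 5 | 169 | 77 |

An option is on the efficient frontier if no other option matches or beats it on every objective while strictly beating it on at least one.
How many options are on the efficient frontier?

D1: not dominated (best operating cost).
D2: dominated by D1 (operating cost 8≤41, build time 6≤9, capital cost 309≤371, daily riders 98≥29).
D3: dominated by D1 (operating cost 8≤39, build time 6≤8, capital cost 309≤377, daily riders 98≥96).
D4: dominated by D7 (operating cost 18≤19, build time 5≤5, capital cost 129≤323, daily riders 73≥31).
D5: not dominated (best capital cost).
D6: dominated by D9 (operating cost 28≤38, build time 6≤10, capital cost 88≤108, daily riders 120≥11).
D7: not dominated.
D8: not dominated (best build time).
D9: not dominated (best daily riders).
D10: dominated by D8 (operating cost 23≤39, build time 2≤4, capital cost 147≤376, daily riders 33≥21).
D11: not dominated.
Pareto-optimal: D1, D5, D7, D8, D9, D11 → 6.

6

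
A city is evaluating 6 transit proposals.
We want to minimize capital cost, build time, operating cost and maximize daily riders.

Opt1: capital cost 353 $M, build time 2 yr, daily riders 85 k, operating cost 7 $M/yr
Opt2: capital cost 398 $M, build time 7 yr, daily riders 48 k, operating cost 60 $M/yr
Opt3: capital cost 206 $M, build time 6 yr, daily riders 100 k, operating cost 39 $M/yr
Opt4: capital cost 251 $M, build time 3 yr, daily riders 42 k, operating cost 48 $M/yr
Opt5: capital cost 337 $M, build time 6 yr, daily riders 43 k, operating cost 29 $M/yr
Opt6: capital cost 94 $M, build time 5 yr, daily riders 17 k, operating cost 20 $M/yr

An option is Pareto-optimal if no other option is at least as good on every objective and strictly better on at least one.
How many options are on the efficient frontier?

Opt1: not dominated (best build time).
Opt2: dominated by Opt1 (capital cost 353≤398, build time 2≤7, daily riders 85≥48, operating cost 7≤60).
Opt3: not dominated (best daily riders).
Opt4: not dominated.
Opt5: not dominated.
Opt6: not dominated (best capital cost).
Pareto-optimal: Opt1, Opt3, Opt4, Opt5, Opt6 → 5.

5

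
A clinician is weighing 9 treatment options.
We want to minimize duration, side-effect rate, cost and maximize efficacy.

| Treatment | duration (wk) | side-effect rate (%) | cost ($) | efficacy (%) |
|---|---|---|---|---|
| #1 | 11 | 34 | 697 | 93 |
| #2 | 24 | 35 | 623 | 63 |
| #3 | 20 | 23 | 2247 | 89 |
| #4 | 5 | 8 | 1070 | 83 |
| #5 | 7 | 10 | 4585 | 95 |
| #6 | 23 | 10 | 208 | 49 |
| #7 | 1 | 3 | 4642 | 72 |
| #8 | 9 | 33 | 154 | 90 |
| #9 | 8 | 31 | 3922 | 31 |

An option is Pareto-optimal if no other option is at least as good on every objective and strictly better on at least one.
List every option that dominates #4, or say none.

#1: worse on duration (11 vs 5).
#2: worse on duration (24 vs 5).
#3: worse on duration (20 vs 5).
#5: worse on duration (7 vs 5).
#6: worse on duration (23 vs 5).
#7: worse on cost (4642 vs 1070).
#8: worse on duration (9 vs 5).
#9: worse on duration (8 vs 5).
No option dominates #4.

none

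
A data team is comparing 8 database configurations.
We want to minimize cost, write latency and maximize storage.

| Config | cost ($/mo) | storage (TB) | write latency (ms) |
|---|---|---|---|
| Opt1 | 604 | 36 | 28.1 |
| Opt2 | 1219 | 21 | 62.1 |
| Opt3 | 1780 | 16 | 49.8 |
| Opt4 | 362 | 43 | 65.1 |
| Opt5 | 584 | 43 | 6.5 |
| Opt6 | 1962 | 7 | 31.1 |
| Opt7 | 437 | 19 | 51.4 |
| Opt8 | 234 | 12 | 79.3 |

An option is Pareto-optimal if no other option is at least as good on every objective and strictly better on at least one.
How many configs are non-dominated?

4

Opt1: dominated by Opt5 (cost 584≤604, storage 43≥36, write latency 6.5≤28.1).
Opt2: dominated by Opt1 (cost 604≤1219, storage 36≥21, write latency 28.1≤62.1).
Opt3: dominated by Opt1 (cost 604≤1780, storage 36≥16, write latency 28.1≤49.8).
Opt4: not dominated.
Opt5: not dominated (best write latency).
Opt6: dominated by Opt1 (cost 604≤1962, storage 36≥7, write latency 28.1≤31.1).
Opt7: not dominated.
Opt8: not dominated (best cost).
Pareto-optimal: Opt4, Opt5, Opt7, Opt8 → 4.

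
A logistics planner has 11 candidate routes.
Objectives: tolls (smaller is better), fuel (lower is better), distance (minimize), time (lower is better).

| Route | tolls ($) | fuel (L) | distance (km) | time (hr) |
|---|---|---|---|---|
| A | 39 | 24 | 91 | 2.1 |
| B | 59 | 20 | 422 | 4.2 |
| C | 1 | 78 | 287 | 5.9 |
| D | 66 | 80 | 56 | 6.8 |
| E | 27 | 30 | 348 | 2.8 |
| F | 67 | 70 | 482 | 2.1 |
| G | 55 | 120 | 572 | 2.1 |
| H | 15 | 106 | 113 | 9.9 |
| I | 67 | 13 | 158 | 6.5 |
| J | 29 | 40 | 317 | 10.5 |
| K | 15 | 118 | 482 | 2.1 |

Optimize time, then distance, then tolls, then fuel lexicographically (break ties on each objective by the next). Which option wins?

First minimize time: best is 2.1, kept {A, F, G, K}.
Then minimize distance: best is 91, kept {A}.

A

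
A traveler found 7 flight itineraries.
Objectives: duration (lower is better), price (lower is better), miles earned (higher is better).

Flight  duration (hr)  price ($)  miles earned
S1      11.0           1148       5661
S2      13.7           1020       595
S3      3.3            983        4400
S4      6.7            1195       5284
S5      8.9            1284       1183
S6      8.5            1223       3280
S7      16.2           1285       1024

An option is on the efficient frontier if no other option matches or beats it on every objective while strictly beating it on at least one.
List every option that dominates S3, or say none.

none

S1: worse on duration (11.0 vs 3.3).
S2: worse on duration (13.7 vs 3.3).
S4: worse on duration (6.7 vs 3.3).
S5: worse on duration (8.9 vs 3.3).
S6: worse on duration (8.5 vs 3.3).
S7: worse on duration (16.2 vs 3.3).
No option dominates S3.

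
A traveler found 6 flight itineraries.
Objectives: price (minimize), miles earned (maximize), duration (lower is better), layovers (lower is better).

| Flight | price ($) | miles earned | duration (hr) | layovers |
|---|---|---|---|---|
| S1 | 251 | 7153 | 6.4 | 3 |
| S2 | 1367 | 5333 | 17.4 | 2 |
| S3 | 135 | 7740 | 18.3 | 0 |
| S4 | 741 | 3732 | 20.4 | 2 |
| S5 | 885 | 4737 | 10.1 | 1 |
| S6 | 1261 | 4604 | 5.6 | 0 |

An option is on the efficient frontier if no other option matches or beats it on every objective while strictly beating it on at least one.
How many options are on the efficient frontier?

5

S1: not dominated.
S2: not dominated.
S3: not dominated (best price).
S4: dominated by S3 (price 135≤741, miles earned 7740≥3732, duration 18.3≤20.4, layovers 0≤2).
S5: not dominated.
S6: not dominated (best duration).
Pareto-optimal: S1, S2, S3, S5, S6 → 5.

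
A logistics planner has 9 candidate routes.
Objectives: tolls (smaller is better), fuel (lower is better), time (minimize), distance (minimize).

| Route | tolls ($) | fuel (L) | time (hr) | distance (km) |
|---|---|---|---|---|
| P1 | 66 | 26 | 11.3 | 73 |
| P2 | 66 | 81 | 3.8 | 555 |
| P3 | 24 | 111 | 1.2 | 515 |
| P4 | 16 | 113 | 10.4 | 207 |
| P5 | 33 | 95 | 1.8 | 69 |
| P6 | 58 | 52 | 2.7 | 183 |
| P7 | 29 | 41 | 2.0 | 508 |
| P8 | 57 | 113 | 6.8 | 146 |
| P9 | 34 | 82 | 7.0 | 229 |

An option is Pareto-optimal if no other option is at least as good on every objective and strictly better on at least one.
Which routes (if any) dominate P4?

none

P1: worse on tolls (66 vs 16).
P2: worse on tolls (66 vs 16).
P3: worse on tolls (24 vs 16).
P5: worse on tolls (33 vs 16).
P6: worse on tolls (58 vs 16).
P7: worse on tolls (29 vs 16).
P8: worse on tolls (57 vs 16).
P9: worse on tolls (34 vs 16).
No option dominates P4.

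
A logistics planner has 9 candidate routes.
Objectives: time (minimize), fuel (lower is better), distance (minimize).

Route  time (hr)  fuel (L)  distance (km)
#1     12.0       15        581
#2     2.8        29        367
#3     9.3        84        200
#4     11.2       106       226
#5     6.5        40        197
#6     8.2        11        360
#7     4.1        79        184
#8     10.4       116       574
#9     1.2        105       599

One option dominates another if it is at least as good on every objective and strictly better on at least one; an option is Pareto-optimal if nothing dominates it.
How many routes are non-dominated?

#1: dominated by #6 (time 8.2≤12.0, fuel 11≤15, distance 360≤581).
#2: not dominated.
#3: dominated by #5 (time 6.5≤9.3, fuel 40≤84, distance 197≤200).
#4: dominated by #3 (time 9.3≤11.2, fuel 84≤106, distance 200≤226).
#5: not dominated.
#6: not dominated (best fuel).
#7: not dominated (best distance).
#8: dominated by #2 (time 2.8≤10.4, fuel 29≤116, distance 367≤574).
#9: not dominated (best time).
Pareto-optimal: #2, #5, #6, #7, #9 → 5.

5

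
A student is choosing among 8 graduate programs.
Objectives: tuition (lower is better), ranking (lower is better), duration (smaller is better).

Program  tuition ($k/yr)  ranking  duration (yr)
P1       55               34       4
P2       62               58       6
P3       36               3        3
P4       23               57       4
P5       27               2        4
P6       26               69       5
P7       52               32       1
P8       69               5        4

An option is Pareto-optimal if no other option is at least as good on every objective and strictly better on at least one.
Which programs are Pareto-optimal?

P3, P4, P5, P7

P1: dominated by P3 (tuition 36≤55, ranking 3≤34, duration 3≤4).
P2: dominated by P1 (tuition 55≤62, ranking 34≤58, duration 4≤6).
P3: not dominated.
P4: not dominated (best tuition).
P5: not dominated (best ranking).
P6: dominated by P4 (tuition 23≤26, ranking 57≤69, duration 4≤5).
P7: not dominated (best duration).
P8: dominated by P3 (tuition 36≤69, ranking 3≤5, duration 3≤4).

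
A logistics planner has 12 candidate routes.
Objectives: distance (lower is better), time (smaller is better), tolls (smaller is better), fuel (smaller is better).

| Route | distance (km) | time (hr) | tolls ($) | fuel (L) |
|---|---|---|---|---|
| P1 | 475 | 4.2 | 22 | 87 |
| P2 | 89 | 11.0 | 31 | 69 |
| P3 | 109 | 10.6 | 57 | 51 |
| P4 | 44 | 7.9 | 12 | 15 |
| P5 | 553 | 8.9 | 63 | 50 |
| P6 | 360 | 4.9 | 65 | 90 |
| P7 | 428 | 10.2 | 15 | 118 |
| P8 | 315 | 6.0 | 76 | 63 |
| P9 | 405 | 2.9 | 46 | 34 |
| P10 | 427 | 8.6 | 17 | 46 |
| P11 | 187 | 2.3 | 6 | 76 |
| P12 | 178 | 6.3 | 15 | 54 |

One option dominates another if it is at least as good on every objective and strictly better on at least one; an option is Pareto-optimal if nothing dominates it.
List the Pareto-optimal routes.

P4, P8, P9, P11, P12

P1: dominated by P11 (distance 187≤475, time 2.3≤4.2, tolls 6≤22, fuel 76≤87).
P2: dominated by P4 (distance 44≤89, time 7.9≤11.0, tolls 12≤31, fuel 15≤69).
P3: dominated by P4 (distance 44≤109, time 7.9≤10.6, tolls 12≤57, fuel 15≤51).
P4: not dominated (best distance).
P5: dominated by P4 (distance 44≤553, time 7.9≤8.9, tolls 12≤63, fuel 15≤50).
P6: dominated by P11 (distance 187≤360, time 2.3≤4.9, tolls 6≤65, fuel 76≤90).
P7: dominated by P4 (distance 44≤428, time 7.9≤10.2, tolls 12≤15, fuel 15≤118).
P8: not dominated.
P9: not dominated.
P10: dominated by P4 (distance 44≤427, time 7.9≤8.6, tolls 12≤17, fuel 15≤46).
P11: not dominated (best time).
P12: not dominated.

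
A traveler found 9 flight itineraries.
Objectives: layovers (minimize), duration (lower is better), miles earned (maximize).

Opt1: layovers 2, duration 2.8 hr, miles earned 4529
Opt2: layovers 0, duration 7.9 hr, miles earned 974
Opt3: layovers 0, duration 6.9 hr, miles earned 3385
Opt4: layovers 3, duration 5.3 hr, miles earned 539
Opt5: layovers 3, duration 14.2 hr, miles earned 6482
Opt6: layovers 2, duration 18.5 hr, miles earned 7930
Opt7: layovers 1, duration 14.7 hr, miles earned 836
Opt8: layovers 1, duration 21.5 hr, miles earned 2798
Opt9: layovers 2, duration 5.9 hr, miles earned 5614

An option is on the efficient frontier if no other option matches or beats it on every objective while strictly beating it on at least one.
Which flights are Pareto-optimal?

Opt1: not dominated (best duration).
Opt2: dominated by Opt3 (layovers 0≤0, duration 6.9≤7.9, miles earned 3385≥974).
Opt3: not dominated.
Opt4: dominated by Opt1 (layovers 2≤3, duration 2.8≤5.3, miles earned 4529≥539).
Opt5: not dominated.
Opt6: not dominated (best miles earned).
Opt7: dominated by Opt2 (layovers 0≤1, duration 7.9≤14.7, miles earned 974≥836).
Opt8: dominated by Opt3 (layovers 0≤1, duration 6.9≤21.5, miles earned 3385≥2798).
Opt9: not dominated.

Opt1, Opt3, Opt5, Opt6, Opt9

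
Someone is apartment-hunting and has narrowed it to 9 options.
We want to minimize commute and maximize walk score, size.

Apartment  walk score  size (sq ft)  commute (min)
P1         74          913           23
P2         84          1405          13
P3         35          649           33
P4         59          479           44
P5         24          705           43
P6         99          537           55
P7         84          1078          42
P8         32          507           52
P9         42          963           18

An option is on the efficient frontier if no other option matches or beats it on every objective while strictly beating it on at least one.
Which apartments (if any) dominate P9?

P2: walk score 84≥42, size 1405≥963, commute 13≤18 — dominates P9.
Others (P1, P3, P4, P5, P6, P7, P8) are each worse than P9 on at least one objective.

P2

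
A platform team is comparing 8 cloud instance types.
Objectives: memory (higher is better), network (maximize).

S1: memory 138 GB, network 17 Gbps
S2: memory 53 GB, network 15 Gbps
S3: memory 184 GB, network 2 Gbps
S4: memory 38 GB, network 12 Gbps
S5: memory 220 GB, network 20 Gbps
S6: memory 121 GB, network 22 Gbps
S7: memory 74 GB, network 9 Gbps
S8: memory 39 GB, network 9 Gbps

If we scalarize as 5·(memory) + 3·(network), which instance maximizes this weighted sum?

S5

S1: 5·138 + 3·17 = 741
S2: 5·53 + 3·15 = 310
S3: 5·184 + 3·2 = 926
S4: 5·38 + 3·12 = 226
S5: 5·220 + 3·20 = 1160
S6: 5·121 + 3·22 = 671
S7: 5·74 + 3·9 = 397
S8: 5·39 + 3·9 = 222
Highest: S5 at 1160.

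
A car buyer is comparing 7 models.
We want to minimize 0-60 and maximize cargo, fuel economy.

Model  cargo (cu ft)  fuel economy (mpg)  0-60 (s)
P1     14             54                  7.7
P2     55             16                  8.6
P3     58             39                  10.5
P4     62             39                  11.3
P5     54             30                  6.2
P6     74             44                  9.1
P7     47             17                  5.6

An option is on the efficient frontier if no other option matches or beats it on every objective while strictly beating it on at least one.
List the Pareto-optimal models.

P1, P2, P5, P6, P7

P1: not dominated (best fuel economy).
P2: not dominated.
P3: dominated by P6 (cargo 74≥58, fuel economy 44≥39, 0-60 9.1≤10.5).
P4: dominated by P6 (cargo 74≥62, fuel economy 44≥39, 0-60 9.1≤11.3).
P5: not dominated.
P6: not dominated (best cargo).
P7: not dominated (best 0-60).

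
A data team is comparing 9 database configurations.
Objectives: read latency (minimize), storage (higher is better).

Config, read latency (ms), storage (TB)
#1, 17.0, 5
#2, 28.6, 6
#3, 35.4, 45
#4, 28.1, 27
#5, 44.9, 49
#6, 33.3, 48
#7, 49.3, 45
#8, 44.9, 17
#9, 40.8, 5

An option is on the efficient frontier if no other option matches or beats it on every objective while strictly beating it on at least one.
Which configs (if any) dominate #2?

#4

#4: read latency 28.1≤28.6, storage 27≥6 — dominates #2.
Others (#1, #3, #5, #6, #7, #8, #9) are each worse than #2 on at least one objective.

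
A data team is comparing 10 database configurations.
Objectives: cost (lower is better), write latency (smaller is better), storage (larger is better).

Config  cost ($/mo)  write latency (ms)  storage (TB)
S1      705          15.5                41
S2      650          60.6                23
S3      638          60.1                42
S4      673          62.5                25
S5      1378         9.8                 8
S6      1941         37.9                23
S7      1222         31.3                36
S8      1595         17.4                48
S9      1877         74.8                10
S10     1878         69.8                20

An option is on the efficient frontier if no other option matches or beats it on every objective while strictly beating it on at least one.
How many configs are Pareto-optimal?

4

S1: not dominated.
S2: dominated by S3 (cost 638≤650, write latency 60.1≤60.6, storage 42≥23).
S3: not dominated (best cost).
S4: dominated by S3 (cost 638≤673, write latency 60.1≤62.5, storage 42≥25).
S5: not dominated (best write latency).
S6: dominated by S1 (cost 705≤1941, write latency 15.5≤37.9, storage 41≥23).
S7: dominated by S1 (cost 705≤1222, write latency 15.5≤31.3, storage 41≥36).
S8: not dominated (best storage).
S9: dominated by S1 (cost 705≤1877, write latency 15.5≤74.8, storage 41≥10).
S10: dominated by S1 (cost 705≤1878, write latency 15.5≤69.8, storage 41≥20).
Pareto-optimal: S1, S3, S5, S8 → 4.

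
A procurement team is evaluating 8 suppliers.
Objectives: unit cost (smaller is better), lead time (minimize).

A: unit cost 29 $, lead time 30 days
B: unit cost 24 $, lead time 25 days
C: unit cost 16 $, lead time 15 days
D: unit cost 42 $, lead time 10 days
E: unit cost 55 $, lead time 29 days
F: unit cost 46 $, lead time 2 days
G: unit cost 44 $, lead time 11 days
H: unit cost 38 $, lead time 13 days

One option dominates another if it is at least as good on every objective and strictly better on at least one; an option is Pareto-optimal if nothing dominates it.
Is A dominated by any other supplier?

Yes

B vs A: unit cost 24≤29, lead time 25≤30 — B is at least as good on every objective and strictly better on at least one, so B dominates A.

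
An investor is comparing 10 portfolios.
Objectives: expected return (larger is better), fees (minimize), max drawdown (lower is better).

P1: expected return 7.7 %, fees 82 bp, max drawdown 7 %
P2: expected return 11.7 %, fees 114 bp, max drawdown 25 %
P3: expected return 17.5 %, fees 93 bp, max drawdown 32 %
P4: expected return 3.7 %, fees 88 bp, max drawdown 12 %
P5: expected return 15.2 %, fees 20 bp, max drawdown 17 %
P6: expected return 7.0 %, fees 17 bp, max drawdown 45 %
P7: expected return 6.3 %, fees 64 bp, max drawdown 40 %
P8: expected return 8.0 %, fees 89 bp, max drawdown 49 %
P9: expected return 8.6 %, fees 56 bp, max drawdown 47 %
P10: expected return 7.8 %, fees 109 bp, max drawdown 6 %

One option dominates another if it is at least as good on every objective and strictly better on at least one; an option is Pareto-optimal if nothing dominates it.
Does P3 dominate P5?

No

P3 vs P5: P3 is worse on fees (93 vs 20), so it does not dominate P5.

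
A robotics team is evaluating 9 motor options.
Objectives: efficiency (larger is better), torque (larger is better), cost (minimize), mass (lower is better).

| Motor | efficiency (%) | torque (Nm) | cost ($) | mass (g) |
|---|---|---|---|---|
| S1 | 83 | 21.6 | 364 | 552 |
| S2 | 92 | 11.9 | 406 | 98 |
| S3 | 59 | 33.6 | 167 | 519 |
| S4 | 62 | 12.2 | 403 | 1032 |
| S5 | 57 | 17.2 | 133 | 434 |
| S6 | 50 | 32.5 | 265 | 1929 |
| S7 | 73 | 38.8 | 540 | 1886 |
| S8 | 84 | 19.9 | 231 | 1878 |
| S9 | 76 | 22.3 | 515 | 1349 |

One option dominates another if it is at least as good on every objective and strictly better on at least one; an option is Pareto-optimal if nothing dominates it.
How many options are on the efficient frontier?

S1: not dominated.
S2: not dominated (best efficiency).
S3: not dominated.
S4: dominated by S1 (efficiency 83≥62, torque 21.6≥12.2, cost 364≤403, mass 552≤1032).
S5: not dominated (best cost).
S6: dominated by S3 (efficiency 59≥50, torque 33.6≥32.5, cost 167≤265, mass 519≤1929).
S7: not dominated (best torque).
S8: not dominated.
S9: not dominated.
Pareto-optimal: S1, S2, S3, S5, S7, S8, S9 → 7.

7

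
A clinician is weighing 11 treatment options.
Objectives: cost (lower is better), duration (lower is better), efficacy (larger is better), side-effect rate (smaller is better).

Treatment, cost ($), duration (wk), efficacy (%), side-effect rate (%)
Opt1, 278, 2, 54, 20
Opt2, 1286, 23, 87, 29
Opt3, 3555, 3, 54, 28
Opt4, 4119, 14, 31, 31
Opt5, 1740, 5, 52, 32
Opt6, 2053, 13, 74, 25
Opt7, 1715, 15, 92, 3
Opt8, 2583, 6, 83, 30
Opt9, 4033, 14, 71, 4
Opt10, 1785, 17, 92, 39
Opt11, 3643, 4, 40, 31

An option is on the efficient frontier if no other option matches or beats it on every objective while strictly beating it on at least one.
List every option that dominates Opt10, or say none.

Opt7: cost 1715≤1785, duration 15≤17, efficacy 92≥92, side-effect rate 3≤39 — dominates Opt10.
Others (Opt1, Opt2, Opt3, Opt4, Opt5, Opt6, Opt8, Opt9, Opt11) are each worse than Opt10 on at least one objective.

Opt7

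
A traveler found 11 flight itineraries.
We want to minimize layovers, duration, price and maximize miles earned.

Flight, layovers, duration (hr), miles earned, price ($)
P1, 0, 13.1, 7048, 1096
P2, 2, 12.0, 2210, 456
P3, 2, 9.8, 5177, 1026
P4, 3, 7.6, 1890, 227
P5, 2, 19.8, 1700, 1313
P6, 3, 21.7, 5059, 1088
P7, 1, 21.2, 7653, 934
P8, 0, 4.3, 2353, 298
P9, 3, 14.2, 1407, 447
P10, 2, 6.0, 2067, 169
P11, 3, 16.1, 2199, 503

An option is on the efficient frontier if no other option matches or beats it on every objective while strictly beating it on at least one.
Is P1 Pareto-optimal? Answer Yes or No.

Yes

P2: worse on layovers (2 vs 0).
P3: worse on layovers (2 vs 0).
P4: worse on layovers (3 vs 0).
P5: worse on layovers (2 vs 0).
P6: worse on layovers (3 vs 0).
P7: worse on layovers (1 vs 0).
P8: worse on miles earned (2353 vs 7048).
P9: worse on layovers (3 vs 0).
P10: worse on layovers (2 vs 0).
P11: worse on layovers (3 vs 0).
No option is at least as good as P1 on every objective and strictly better on one.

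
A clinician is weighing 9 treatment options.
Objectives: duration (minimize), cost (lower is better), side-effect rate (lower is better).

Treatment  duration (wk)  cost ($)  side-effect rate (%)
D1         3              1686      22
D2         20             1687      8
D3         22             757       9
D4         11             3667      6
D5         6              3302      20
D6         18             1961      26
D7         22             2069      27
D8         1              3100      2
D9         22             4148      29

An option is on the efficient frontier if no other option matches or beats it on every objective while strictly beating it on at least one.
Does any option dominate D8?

D1: worse on duration (3 vs 1).
D2: worse on duration (20 vs 1).
D3: worse on duration (22 vs 1).
D4: worse on duration (11 vs 1).
D5: worse on duration (6 vs 1).
D6: worse on duration (18 vs 1).
D7: worse on duration (22 vs 1).
D9: worse on duration (22 vs 1).
No option is at least as good as D8 on every objective and strictly better on one.

No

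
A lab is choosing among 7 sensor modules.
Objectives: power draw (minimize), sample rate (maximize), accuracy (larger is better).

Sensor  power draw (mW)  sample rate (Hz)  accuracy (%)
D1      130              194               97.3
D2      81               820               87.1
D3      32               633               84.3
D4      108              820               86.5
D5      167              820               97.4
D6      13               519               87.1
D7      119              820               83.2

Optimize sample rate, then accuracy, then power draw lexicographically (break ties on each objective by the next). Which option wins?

First maximize sample rate: best is 820, kept {D2, D4, D5, D7}.
Then maximize accuracy: best is 97.4, kept {D5}.

D5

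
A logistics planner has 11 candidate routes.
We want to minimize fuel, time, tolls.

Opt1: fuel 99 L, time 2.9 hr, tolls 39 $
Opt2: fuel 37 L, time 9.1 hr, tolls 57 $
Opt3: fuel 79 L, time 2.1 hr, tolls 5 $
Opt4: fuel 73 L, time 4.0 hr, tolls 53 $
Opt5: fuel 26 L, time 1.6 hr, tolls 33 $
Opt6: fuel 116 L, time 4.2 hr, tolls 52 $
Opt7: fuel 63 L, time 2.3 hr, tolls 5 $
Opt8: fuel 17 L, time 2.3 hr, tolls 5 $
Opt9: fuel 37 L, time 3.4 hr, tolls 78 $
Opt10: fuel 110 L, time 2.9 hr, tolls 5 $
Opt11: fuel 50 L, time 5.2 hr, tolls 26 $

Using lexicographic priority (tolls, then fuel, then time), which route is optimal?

Opt8

First minimize tolls: best is 5, kept {Opt3, Opt7, Opt8, Opt10}.
Then minimize fuel: best is 17, kept {Opt8}.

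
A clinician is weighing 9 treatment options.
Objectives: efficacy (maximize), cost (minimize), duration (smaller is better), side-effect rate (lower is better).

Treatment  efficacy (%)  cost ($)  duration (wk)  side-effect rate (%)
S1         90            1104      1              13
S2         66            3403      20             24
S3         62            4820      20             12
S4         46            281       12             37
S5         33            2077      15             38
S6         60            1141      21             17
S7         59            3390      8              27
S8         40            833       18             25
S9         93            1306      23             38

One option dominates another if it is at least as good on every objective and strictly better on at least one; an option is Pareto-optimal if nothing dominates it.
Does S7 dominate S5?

No

S7 vs S5: S7 is worse on cost (3390 vs 2077), so it does not dominate S5.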